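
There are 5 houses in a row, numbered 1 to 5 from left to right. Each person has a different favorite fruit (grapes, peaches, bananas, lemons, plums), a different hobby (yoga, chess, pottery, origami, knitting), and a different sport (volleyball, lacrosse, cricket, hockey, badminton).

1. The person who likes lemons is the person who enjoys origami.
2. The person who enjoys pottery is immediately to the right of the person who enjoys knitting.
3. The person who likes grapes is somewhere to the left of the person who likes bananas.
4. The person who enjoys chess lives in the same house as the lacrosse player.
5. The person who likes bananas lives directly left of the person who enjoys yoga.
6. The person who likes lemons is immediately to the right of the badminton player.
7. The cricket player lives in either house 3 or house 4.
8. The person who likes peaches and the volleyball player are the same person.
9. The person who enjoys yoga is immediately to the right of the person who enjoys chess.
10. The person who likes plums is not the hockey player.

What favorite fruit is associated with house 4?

House 1's hobby must be knitting (nothing else left).
Clue 2 places the person who enjoys pottery in house 2.
The person who likes bananas is narrowed to house 3 or 4; consider each.
Placing it in house 3 leads to a contradiction, so it's in house 4.
By clue 5, the person who enjoys yoga is in house 5.
Clue 9 places the person who enjoys chess in house 4.
House 3's hobby must be origami (nothing else left).
Clue 1: the person who likes lemons is in house 3.
Clue 4 places the lacrosse player in house 4.
The badminton player is in house 2 (clue 6).
The only sport still possible for house 3 is cricket.
The person who likes grapes is narrowed to house 1 or 2; consider each.
Placing it in house 2 leads to a contradiction, so it's in house 1.
So house 2 gets plums for favorite fruit.
House 5's favorite fruit must be peaches (nothing else left).
Clue 8 places the volleyball player in house 5.
House 1's sport must be hockey (nothing else left).
So: house 1 = grapes/knitting/hockey, house 2 = plums/pottery/badminton, house 3 = lemons/origami/cricket, house 4 = bananas/chess/lacrosse, house 5 = peaches/yoga/volleyball.

bananas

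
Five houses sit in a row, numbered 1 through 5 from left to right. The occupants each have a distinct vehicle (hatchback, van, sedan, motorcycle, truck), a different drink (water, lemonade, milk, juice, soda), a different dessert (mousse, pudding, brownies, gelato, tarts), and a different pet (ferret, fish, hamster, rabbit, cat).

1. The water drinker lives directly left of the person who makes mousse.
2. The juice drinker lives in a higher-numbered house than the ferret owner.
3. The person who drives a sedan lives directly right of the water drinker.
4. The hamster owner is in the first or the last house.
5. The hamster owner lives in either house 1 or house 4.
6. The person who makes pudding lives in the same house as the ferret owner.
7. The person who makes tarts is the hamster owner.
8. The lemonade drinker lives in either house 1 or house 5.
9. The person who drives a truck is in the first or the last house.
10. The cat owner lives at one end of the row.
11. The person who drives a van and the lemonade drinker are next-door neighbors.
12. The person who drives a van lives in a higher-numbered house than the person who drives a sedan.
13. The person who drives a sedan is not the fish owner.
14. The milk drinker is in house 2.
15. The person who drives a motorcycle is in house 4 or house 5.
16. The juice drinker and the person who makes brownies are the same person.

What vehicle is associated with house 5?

From clue 5, the hamster owner must be in house 1.
Clue 7 places the person who makes tarts in house 1.
By clue 12, the person who drives a van is in house 4.
From clue 14, the milk drinker must be in house 2.
The only vehicle still possible for house 1 is truck.
House 5's vehicle must be motorcycle (nothing else left).
The only pet still possible for house 5 is cat.
The person who drives a sedan is in house 2 (clue 3).
Clue 3: the water drinker is in house 1.
From clue 11, the lemonade drinker must be in house 5.
House 3's vehicle must be hatchback (nothing else left).
By clue 1, the person who makes mousse is in house 2.
House 3 dessert: only pudding fits.
House 4's dessert must be brownies (nothing else left).
So house 5 gets gelato for dessert.
From clue 6, the ferret owner must be in house 3.
From clue 16, the juice drinker must be in house 4.
House 3's drink must be soda (nothing else left).
House 2 pet: only rabbit fits.
House 4's pet must be fish (nothing else left).
So: house 1 = truck/water/tarts/hamster, house 2 = sedan/milk/mousse/rabbit, house 3 = hatchback/soda/pudding/ferret, house 4 = van/juice/brownies/fish, house 5 = motorcycle/lemonade/gelato/cat.

motorcycle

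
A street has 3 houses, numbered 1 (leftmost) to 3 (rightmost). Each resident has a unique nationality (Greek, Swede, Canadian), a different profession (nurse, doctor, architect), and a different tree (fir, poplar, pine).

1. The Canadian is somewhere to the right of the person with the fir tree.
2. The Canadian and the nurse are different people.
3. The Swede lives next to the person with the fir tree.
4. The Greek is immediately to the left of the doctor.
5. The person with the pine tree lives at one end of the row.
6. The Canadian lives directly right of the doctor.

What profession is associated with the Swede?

doctor

The Canadian is in house 3 (clue 6).
The doctor is in house 2 (clue 6).
The nurse is in house 1 (clue 2).
Clue 4: the Greek is in house 1.
The only nationality still possible for house 2 is Swede.
House 3's profession must be architect (nothing else left).
The person with the fir tree is in house 1 (clue 3).
House 2 tree: only poplar fits.
So house 3 gets pine for tree.
So: house 1 = Greek/nurse/fir, house 2 = Swede/doctor/poplar, house 3 = Canadian/architect/pine.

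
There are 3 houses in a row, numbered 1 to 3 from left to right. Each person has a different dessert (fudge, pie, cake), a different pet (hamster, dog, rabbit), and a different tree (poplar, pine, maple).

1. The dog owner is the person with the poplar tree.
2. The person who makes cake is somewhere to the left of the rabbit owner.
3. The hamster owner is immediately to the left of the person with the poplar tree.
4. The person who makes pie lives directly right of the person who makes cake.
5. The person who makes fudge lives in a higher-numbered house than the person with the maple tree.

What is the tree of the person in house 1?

House 1 dessert: only cake fits.
By clue 4, the person who makes pie is in house 2.
House 3's dessert must be fudge (nothing else left).
House 1's pet must be hamster (nothing else left).
By clue 3, the person with the poplar tree is in house 2.
So house 1 gets maple for tree.
House 3 tree: only pine fits.
By clue 1, the dog owner is in house 2.
That leaves rabbit as the pet for house 3.
So: house 1 = cake/hamster/maple, house 2 = pie/dog/poplar, house 3 = fudge/rabbit/pine.

maple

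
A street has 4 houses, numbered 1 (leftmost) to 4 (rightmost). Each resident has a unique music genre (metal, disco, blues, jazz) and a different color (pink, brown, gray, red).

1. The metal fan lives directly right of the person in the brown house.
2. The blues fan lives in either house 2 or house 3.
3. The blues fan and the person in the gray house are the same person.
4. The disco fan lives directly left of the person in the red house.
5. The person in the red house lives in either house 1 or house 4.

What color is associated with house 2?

By clue 5, the person in the red house is in house 4.
By clue 4, the disco fan is in house 3.
The only music genre still possible for house 1 is jazz.
That leaves blues as the music genre for house 2.
The only music genre still possible for house 4 is metal.
The person in the brown house is in house 3 (clue 1).
From clue 3, the person in the gray house must be in house 2.
House 1's color must be pink (nothing else left).
So: house 1 = jazz/pink, house 2 = blues/gray, house 3 = disco/brown, house 4 = metal/red.

gray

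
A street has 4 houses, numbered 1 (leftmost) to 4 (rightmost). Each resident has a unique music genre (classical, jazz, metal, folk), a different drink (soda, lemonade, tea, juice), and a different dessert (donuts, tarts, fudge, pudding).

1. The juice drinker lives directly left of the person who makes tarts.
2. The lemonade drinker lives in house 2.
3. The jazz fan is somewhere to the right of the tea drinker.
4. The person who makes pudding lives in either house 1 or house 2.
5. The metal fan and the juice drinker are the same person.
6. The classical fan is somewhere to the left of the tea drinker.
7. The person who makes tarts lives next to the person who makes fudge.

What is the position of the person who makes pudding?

By clue 2, the lemonade drinker is in house 2.
House 1's drink must be juice (nothing else left).
That leaves tea as the drink for house 3.
House 4's drink must be soda (nothing else left).
Clue 1: the person who makes tarts is in house 2.
Clue 3 places the jazz fan in house 4.
By clue 5, the metal fan is in house 1.
House 3's music genre must be folk (nothing else left).
So house 1 gets pudding for dessert.
House 4 dessert: only donuts fits.
House 2's music genre must be classical (nothing else left).
The only dessert still possible for house 3 is fudge.
So: house 1 = metal/juice/pudding, house 2 = classical/lemonade/tarts, house 3 = folk/tea/fudge, house 4 = jazz/soda/donuts.

1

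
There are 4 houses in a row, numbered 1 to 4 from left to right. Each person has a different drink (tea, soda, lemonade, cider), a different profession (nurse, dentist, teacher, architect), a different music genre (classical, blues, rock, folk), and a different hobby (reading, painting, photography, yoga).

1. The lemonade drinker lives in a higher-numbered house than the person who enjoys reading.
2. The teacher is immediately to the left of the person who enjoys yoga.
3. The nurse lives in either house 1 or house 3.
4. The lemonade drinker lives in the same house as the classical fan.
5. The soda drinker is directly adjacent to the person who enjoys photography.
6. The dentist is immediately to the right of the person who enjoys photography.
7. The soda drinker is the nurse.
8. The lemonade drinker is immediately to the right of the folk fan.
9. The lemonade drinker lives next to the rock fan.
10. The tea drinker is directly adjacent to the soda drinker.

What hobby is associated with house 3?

Clue 5: the person who enjoys photography is in house 2.
By clue 6, the dentist is in house 3.
That leaves architect as the profession for house 4.
Clue 2 places the teacher in house 2.
The person who enjoys yoga is in house 3 (clue 2).
Clue 7 places the soda drinker in house 1.
From clue 10, the tea drinker must be in house 2.
That leaves nurse as the profession for house 1.
So house 4 gets painting for hobby.
So house 1 gets blues for music genre.
So house 1 gets reading for hobby.
The cider drinker is narrowed to house 3 or 4; consider each.
Placing it in house 3 leads to a contradiction, so it's in house 4.
That leaves lemonade as the drink for house 3.
From clue 4, the classical fan must be in house 3.
Clue 8 places the folk fan in house 2.
So house 4 gets rock for music genre.
So: house 1 = soda/nurse/blues/reading, house 2 = tea/teacher/folk/photography, house 3 = lemonade/dentist/classical/yoga, house 4 = cider/architect/rock/painting.

yoga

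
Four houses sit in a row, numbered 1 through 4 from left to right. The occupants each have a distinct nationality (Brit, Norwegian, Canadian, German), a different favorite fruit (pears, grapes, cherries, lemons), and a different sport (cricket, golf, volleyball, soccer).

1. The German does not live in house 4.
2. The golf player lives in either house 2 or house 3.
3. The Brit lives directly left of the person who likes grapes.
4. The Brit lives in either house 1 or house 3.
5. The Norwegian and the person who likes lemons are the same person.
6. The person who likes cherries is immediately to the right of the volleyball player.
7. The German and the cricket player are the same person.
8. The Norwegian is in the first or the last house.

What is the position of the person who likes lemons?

The only sport still possible for house 4 is soccer.
The Brit is narrowed to house 1 or 3; consider each.
Placing it in house 1 leads to a contradiction, so it's in house 3.
By clue 3, the person who likes grapes is in house 4.
House 1's favorite fruit must be lemons (nothing else left).
Clue 5: the Norwegian is in house 1.
House 2's nationality must be German (nothing else left).
House 4's nationality must be Canadian (nothing else left).
That leaves golf as the sport for house 3.
From clue 7, the cricket player must be in house 2.
The only sport still possible for house 1 is volleyball.
Clue 6: the person who likes cherries is in house 2.
The only favorite fruit still possible for house 3 is pears.
So: house 1 = Norwegian/lemons/volleyball, house 2 = German/cherries/cricket, house 3 = Brit/pears/golf, house 4 = Canadian/grapes/soccer.

1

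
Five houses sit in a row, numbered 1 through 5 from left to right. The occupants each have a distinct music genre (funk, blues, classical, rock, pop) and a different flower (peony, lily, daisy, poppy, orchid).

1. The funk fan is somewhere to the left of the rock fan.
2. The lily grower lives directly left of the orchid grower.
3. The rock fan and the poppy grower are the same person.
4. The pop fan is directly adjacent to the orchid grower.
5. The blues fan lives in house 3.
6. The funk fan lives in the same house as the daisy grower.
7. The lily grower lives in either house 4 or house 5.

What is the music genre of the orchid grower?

From clue 5, the blues fan must be in house 3.
From clue 7, the lily grower must be in house 4.
The orchid grower is in house 5 (clue 2).
Clue 4: the pop fan is in house 4.
The only flower still possible for house 3 is peony.
The rock fan is in house 2 (clue 3).
House 5's music genre must be classical (nothing else left).
House 1 flower: only daisy fits.
The only flower still possible for house 2 is poppy.
The only music genre still possible for house 1 is funk.
So: house 1 = funk/daisy, house 2 = rock/poppy, house 3 = blues/peony, house 4 = pop/lily, house 5 = classical/orchid.

classical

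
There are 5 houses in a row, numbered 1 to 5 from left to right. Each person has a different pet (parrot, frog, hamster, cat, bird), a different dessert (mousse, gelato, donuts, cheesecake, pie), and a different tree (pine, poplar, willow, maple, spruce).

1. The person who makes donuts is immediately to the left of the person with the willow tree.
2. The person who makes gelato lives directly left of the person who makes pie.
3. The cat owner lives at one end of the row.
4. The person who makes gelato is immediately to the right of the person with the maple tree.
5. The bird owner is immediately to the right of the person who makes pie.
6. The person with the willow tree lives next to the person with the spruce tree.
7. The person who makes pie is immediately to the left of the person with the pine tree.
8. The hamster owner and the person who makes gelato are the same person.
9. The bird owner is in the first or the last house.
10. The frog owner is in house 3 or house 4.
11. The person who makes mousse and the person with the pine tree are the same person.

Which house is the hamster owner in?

3

Clue 9 places the bird owner in house 5.
By clue 5, the person who makes pie is in house 4.
Clue 7 places the person with the pine tree in house 5.
From clue 11, the person who makes mousse must be in house 5.
House 1's pet must be cat (nothing else left).
By clue 2, the person who makes gelato is in house 3.
Clue 4 places the person with the maple tree in house 2.
From clue 8, the hamster owner must be in house 3.
The only pet still possible for house 2 is parrot.
House 4's pet must be frog (nothing else left).
From clue 1, the person who makes donuts must be in house 2.
Clue 1 places the person with the willow tree in house 3.
From clue 6, the person with the spruce tree must be in house 4.
That leaves cheesecake as the dessert for house 1.
The only tree still possible for house 1 is poplar.
So: house 1 = cat/cheesecake/poplar, house 2 = parrot/donuts/maple, house 3 = hamster/gelato/willow, house 4 = frog/pie/spruce, house 5 = bird/mousse/pine.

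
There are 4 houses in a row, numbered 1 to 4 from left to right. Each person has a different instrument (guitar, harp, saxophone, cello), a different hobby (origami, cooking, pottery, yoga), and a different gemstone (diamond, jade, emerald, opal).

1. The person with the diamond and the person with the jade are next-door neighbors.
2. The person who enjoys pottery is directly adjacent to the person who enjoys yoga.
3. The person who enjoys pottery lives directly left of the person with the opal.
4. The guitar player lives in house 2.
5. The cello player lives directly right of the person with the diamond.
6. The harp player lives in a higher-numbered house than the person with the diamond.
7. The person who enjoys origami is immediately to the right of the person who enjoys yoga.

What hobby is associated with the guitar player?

Clue 4: the guitar player is in house 2.
So house 1 gets saxophone for instrument.
The cello player is narrowed to house 3 or 4; consider each.
Placing it in house 4 leads to a contradiction, so it's in house 3.
The person with the diamond is in house 2 (clue 5).
House 4's instrument must be harp (nothing else left).
The person who enjoys pottery is narrowed to house 2 or 3; consider each.
Placing it in house 3 leads to a contradiction, so it's in house 2.
By clue 3, the person with the opal is in house 3.
That leaves emerald as the gemstone for house 4.
From clue 7, the person who enjoys yoga must be in house 3.
That leaves cooking as the hobby for house 1.
The only hobby still possible for house 4 is origami.
That leaves jade as the gemstone for house 1.
So: house 1 = saxophone/cooking/jade, house 2 = guitar/pottery/diamond, house 3 = cello/yoga/opal, house 4 = harp/origami/emerald.

pottery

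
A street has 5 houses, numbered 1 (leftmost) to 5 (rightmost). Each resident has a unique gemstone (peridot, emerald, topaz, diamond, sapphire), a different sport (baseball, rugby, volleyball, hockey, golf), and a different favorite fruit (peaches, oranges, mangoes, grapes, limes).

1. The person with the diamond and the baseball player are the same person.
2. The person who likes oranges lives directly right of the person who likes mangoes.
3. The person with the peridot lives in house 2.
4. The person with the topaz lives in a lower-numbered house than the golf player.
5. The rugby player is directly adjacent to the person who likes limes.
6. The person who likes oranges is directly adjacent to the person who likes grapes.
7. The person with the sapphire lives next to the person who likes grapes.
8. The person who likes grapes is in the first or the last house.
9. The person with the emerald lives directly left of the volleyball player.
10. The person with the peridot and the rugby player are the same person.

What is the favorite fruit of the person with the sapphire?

oranges

Clue 3: the person with the peridot is in house 2.
The rugby player is in house 2 (clue 10).
Clue 7: the person with the sapphire is in house 4.
The person who likes grapes is in house 5 (clue 7).
House 5's gemstone must be diamond (nothing else left).
From clue 1, the baseball player must be in house 5.
Clue 6: the person who likes oranges is in house 4.
Clue 9: the volleyball player is in house 4.
So house 1 gets topaz for gemstone.
That leaves emerald as the gemstone for house 3.
House 1's sport must be hockey (nothing else left).
House 3's sport must be golf (nothing else left).
House 2 favorite fruit: only peaches fits.
Clue 2 places the person who likes mangoes in house 3.
So house 1 gets limes for favorite fruit.
So: house 1 = topaz/hockey/limes, house 2 = peridot/rugby/peaches, house 3 = emerald/golf/mangoes, house 4 = sapphire/volleyball/oranges, house 5 = diamond/baseball/grapes.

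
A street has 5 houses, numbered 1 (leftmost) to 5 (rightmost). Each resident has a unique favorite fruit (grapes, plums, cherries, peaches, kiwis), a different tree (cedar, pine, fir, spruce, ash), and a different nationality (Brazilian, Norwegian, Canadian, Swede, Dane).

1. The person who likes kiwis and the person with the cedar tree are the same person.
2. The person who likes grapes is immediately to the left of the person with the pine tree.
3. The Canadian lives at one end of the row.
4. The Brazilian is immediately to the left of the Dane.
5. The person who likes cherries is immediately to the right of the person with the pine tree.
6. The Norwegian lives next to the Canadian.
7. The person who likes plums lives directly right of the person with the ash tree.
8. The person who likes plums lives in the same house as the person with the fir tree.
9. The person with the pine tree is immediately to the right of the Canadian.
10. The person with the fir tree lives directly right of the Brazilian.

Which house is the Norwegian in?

2

Clue 9: the person with the pine tree is in house 2.
The Canadian is in house 1 (clue 9).
Clue 2: the person who likes grapes is in house 1.
By clue 5, the person who likes cherries is in house 3.
Clue 6: the Norwegian is in house 2.
House 2's favorite fruit must be peaches (nothing else left).
House 1's tree must be spruce (nothing else left).
The only tree still possible for house 3 is ash.
The person who likes plums is in house 4 (clue 7).
Clue 8 places the person with the fir tree in house 4.
From clue 10, the Brazilian must be in house 3.
House 5 favorite fruit: only kiwis fits.
House 5 tree: only cedar fits.
Clue 4: the Dane is in house 4.
That leaves Swede as the nationality for house 5.
So: house 1 = grapes/spruce/Canadian, house 2 = peaches/pine/Norwegian, house 3 = cherries/ash/Brazilian, house 4 = plums/fir/Dane, house 5 = kiwis/cedar/Swede.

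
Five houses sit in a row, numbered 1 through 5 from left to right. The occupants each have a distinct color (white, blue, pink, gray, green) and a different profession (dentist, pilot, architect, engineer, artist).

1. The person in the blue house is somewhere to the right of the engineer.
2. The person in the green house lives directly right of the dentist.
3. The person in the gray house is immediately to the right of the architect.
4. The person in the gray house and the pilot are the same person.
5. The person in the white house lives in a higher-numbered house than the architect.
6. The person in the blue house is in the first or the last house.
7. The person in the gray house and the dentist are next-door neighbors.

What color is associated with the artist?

blue

Clue 6: the person in the blue house is in house 5.
House 1's color must be pink (nothing else left).
House 5's profession must be artist (nothing else left).
The person in the gray house is narrowed to house 2 or 3 or 4; consider each.
Placing it in house 3 and house 4 leads to a contradiction, so it's in house 2.
From clue 3, the architect must be in house 1.
Clue 4 places the pilot in house 2.
House 4's profession must be engineer (nothing else left).
From clue 2, the person in the green house must be in house 4.
So house 3 gets white for color.
So house 3 gets dentist for profession.
So: house 1 = pink/architect, house 2 = gray/pilot, house 3 = white/dentist, house 4 = green/engineer, house 5 = blue/artist.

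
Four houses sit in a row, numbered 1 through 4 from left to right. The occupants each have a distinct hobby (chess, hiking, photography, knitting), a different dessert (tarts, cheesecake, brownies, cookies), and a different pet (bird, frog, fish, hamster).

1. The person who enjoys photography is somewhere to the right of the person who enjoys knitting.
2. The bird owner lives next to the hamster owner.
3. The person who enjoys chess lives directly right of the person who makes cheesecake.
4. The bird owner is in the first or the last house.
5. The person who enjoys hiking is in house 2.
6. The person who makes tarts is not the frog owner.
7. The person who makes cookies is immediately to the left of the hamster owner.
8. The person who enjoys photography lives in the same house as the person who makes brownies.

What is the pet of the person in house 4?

frog

Clue 5 places the person who enjoys hiking in house 2.
House 1 hobby: only knitting fits.
The person who enjoys chess is narrowed to house 3 or 4; consider each.
Placing it in house 4 leads to a contradiction, so it's in house 3.
By clue 3, the person who makes cheesecake is in house 2.
That leaves photography as the hobby for house 4.
So house 1 gets cookies for dessert.
By clue 7, the hamster owner is in house 2.
Clue 8: the person who makes brownies is in house 4.
That leaves tarts as the dessert for house 3.
Clue 2: the bird owner is in house 1.
House 3's pet must be fish (nothing else left).
So house 4 gets frog for pet.
So: house 1 = knitting/cookies/bird, house 2 = hiking/cheesecake/hamster, house 3 = chess/tarts/fish, house 4 = photography/brownies/frog.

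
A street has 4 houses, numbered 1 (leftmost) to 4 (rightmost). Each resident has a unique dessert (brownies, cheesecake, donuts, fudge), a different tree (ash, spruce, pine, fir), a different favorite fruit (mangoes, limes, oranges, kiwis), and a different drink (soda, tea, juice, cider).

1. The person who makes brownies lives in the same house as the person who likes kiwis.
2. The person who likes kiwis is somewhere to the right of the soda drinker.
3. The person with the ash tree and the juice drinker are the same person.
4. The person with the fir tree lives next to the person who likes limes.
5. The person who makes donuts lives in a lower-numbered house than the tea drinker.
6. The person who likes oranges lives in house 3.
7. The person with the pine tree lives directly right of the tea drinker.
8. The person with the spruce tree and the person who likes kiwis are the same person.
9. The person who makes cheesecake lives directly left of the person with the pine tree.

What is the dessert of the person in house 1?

From clue 6, the person who likes oranges must be in house 3.
The person who makes brownies is narrowed to house 2 or 4; consider each.
Placing it in house 2 leads to a contradiction, so it's in house 4.
The person who likes kiwis is in house 4 (clue 1).
From clue 8, the person with the spruce tree must be in house 4.
House 3 tree: only pine fits.
Clue 7 places the tea drinker in house 2.
From clue 9, the person who makes cheesecake must be in house 2.
House 1's dessert must be donuts (nothing else left).
House 3 dessert: only fudge fits.
House 1's drink must be juice (nothing else left).
House 4's drink must be cider (nothing else left).
From clue 3, the person with the ash tree must be in house 1.
House 2 tree: only fir fits.
So house 3 gets soda for drink.
From clue 4, the person who likes limes must be in house 1.
So house 2 gets mangoes for favorite fruit.
So: house 1 = donuts/ash/limes/juice, house 2 = cheesecake/fir/mangoes/tea, house 3 = fudge/pine/oranges/soda, house 4 = brownies/spruce/kiwis/cider.

donuts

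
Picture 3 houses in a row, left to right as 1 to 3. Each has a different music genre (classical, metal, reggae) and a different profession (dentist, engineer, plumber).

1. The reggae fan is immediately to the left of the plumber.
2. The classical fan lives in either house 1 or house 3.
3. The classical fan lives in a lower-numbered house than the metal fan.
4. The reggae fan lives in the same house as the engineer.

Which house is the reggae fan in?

2

Clue 3 places the classical fan in house 1.
So house 2 gets reggae for music genre.
House 3 music genre: only metal fits.
The plumber is in house 3 (clue 1).
Clue 4 places the engineer in house 2.
House 1 profession: only dentist fits.
So: house 1 = classical/dentist, house 2 = reggae/engineer, house 3 = metal/plumber.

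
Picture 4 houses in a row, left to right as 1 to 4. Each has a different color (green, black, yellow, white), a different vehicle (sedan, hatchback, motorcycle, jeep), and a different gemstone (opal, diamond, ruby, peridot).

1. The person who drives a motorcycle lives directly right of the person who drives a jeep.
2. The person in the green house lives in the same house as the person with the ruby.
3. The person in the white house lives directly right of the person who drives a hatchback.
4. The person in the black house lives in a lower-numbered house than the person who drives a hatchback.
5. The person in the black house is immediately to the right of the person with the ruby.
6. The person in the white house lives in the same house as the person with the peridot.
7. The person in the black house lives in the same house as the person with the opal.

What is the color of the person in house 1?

green

Clue 5: the person in the black house is in house 2.
Clue 5: the person with the ruby is in house 1.
By clue 7, the person with the opal is in house 2.
Clue 2 places the person in the green house in house 1.
Clue 4 places the person who drives a hatchback in house 3.
From clue 1, the person who drives a motorcycle must be in house 2.
By clue 1, the person who drives a jeep is in house 1.
Clue 3: the person in the white house is in house 4.
Clue 6: the person with the peridot is in house 4.
House 3's color must be yellow (nothing else left).
House 4's vehicle must be sedan (nothing else left).
That leaves diamond as the gemstone for house 3.
So: house 1 = green/jeep/ruby, house 2 = black/motorcycle/opal, house 3 = yellow/hatchback/diamond, house 4 = white/sedan/peridot.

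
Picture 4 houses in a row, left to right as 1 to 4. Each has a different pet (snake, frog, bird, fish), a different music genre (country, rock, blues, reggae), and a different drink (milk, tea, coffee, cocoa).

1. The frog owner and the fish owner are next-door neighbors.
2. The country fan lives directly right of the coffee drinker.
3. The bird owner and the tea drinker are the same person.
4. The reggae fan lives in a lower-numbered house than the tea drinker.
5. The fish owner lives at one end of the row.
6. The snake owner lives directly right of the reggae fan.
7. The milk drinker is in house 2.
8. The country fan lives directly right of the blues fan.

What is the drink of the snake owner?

coffee

Clue 7 places the milk drinker in house 2.
That leaves fish as the pet for house 1.
From clue 1, the frog owner must be in house 2.
The bird owner is narrowed to house 3 or 4; consider each.
Placing it in house 3 leads to a contradiction, so it's in house 4.
Clue 3 places the tea drinker in house 4.
House 3 pet: only snake fits.
The reggae fan is in house 2 (clue 6).
Clue 2: the coffee drinker is in house 3.
From clue 8, the blues fan must be in house 3.
So house 1 gets rock for music genre.
The only music genre still possible for house 4 is country.
So house 1 gets cocoa for drink.
So: house 1 = fish/rock/cocoa, house 2 = frog/reggae/milk, house 3 = snake/blues/coffee, house 4 = bird/country/tea.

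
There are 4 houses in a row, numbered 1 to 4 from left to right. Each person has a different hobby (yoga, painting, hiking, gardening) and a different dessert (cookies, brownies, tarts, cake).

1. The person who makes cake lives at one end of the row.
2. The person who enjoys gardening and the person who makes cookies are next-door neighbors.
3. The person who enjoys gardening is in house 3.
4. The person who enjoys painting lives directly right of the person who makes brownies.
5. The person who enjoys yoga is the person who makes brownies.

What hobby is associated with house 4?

Clue 3 places the person who enjoys gardening in house 3.
From clue 5, the person who enjoys yoga must be in house 1.
Clue 5 places the person who makes brownies in house 1.
House 3 dessert: only tarts fits.
So house 4 gets cake for dessert.
By clue 4, the person who enjoys painting is in house 2.
That leaves hiking as the hobby for house 4.
So house 2 gets cookies for dessert.
So: house 1 = yoga/brownies, house 2 = painting/cookies, house 3 = gardening/tarts, house 4 = hiking/cake.

hiking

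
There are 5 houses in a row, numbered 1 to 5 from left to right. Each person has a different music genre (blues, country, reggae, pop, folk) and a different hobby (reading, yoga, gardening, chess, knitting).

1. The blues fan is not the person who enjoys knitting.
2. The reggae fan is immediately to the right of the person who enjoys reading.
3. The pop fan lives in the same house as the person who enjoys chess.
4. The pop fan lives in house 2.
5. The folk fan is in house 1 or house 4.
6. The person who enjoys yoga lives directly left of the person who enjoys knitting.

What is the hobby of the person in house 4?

yoga

From clue 4, the pop fan must be in house 2.
Clue 3 places the person who enjoys chess in house 2.
House 1 hobby: only gardening fits.
That leaves knitting as the hobby for house 5.
Clue 6: the person who enjoys yoga is in house 4.
The only hobby still possible for house 3 is reading.
Clue 2 places the reggae fan in house 4.
House 1's music genre must be folk (nothing else left).
That leaves country as the music genre for house 5.
So house 3 gets blues for music genre.
So: house 1 = folk/gardening, house 2 = pop/chess, house 3 = blues/reading, house 4 = reggae/yoga, house 5 = country/knitting.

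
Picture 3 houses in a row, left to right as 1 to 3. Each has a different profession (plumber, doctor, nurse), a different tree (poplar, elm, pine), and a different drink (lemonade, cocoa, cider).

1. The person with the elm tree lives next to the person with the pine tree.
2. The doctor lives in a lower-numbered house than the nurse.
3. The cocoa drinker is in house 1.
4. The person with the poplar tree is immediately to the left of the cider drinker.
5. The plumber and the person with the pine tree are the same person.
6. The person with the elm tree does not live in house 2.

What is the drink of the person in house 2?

cider

Clue 3 places the cocoa drinker in house 1.
Clue 1 places the person with the pine tree in house 2.
By clue 5, the plumber is in house 2.
The only profession still possible for house 1 is doctor.
So house 3 gets nurse for profession.
That leaves elm as the tree for house 3.
Clue 4 places the cider drinker in house 2.
So house 1 gets poplar for tree.
House 3's drink must be lemonade (nothing else left).
So: house 1 = doctor/poplar/cocoa, house 2 = plumber/pine/cider, house 3 = nurse/elm/lemonade.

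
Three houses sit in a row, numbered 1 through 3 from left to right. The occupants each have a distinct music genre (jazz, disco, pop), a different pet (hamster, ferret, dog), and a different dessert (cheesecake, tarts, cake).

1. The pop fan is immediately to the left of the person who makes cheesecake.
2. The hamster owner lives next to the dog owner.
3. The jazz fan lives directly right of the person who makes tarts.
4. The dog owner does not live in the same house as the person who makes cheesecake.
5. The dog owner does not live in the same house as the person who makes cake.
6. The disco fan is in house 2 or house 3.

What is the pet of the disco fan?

ferret

That leaves pop as the music genre for house 1.
The person who makes cheesecake is in house 2 (clue 1).
The only dessert still possible for house 1 is tarts.
The only dessert still possible for house 3 is cake.
Clue 2 places the hamster owner in house 2.
Clue 3: the jazz fan is in house 2.
Clue 5 places the dog owner in house 1.
So house 3 gets disco for music genre.
That leaves ferret as the pet for house 3.
So: house 1 = pop/dog/tarts, house 2 = jazz/hamster/cheesecake, house 3 = disco/ferret/cake.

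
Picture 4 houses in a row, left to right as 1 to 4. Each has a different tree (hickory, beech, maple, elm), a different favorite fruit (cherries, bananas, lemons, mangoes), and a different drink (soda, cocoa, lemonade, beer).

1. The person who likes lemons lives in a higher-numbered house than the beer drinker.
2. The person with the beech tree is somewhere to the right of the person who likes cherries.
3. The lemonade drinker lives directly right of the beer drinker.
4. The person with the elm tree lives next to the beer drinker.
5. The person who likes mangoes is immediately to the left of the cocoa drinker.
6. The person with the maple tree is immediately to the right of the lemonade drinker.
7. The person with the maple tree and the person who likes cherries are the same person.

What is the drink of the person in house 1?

Clue 7 places the person with the maple tree in house 3.
By clue 7, the person who likes cherries is in house 3.
The person with the beech tree is in house 4 (clue 2).
Clue 6: the lemonade drinker is in house 2.
House 1's drink must be beer (nothing else left).
The only drink still possible for house 4 is soda.
Clue 4: the person with the elm tree is in house 2.
Clue 5 places the person who likes mangoes in house 2.
So house 1 gets hickory for tree.
So house 1 gets bananas for favorite fruit.
House 4 favorite fruit: only lemons fits.
So house 3 gets cocoa for drink.
So: house 1 = hickory/bananas/beer, house 2 = elm/mangoes/lemonade, house 3 = maple/cherries/cocoa, house 4 = beech/lemons/soda.

beer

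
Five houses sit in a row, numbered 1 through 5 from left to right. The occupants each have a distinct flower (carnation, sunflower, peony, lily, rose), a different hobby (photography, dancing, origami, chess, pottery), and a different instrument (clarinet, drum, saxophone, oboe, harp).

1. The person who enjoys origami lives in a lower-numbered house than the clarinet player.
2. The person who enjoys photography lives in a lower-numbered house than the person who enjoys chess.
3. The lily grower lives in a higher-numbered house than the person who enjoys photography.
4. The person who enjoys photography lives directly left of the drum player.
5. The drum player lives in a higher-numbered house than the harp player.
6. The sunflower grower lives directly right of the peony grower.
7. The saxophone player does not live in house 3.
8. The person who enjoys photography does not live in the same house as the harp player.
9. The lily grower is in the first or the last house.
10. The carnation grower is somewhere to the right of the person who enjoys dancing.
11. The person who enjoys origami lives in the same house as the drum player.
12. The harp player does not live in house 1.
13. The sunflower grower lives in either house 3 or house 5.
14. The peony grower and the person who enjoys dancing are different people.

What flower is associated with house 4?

carnation

Clue 9 places the lily grower in house 5.
By clue 6, the peony grower is in house 2.
So house 1 gets rose for flower.
House 3 flower: only sunflower fits.
House 4 flower: only carnation fits.
The person who enjoys dancing is narrowed to house 1 or 3; consider each.
Placing it in house 3 leads to a contradiction, so it's in house 1.
The person who enjoys origami is narrowed to house 3 or 4; consider each.
Placing it in house 3 leads to a contradiction, so it's in house 4.
By clue 1, the clarinet player is in house 5.
From clue 11, the drum player must be in house 4.
The person who enjoys photography is in house 3 (clue 4).
From clue 8, the harp player must be in house 2.
That leaves pottery as the hobby for house 2.
That leaves chess as the hobby for house 5.
The only instrument still possible for house 3 is oboe.
House 1's instrument must be saxophone (nothing else left).
So: house 1 = rose/dancing/saxophone, house 2 = peony/pottery/harp, house 3 = sunflower/photography/oboe, house 4 = carnation/origami/drum, house 5 = lily/chess/clarinet.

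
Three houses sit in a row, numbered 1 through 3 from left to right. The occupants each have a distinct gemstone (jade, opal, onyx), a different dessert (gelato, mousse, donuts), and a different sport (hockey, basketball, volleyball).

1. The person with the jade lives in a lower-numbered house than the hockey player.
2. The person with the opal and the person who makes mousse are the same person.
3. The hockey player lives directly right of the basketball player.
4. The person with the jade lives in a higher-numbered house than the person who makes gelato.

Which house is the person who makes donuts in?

Clue 4: the person with the jade is in house 2.
From clue 4, the person who makes gelato must be in house 1.
Clue 1: the hockey player is in house 3.
Clue 2: the person with the opal is in house 3.
Clue 2: the person who makes mousse is in house 3.
By clue 3, the basketball player is in house 2.
House 1's gemstone must be onyx (nothing else left).
That leaves donuts as the dessert for house 2.
The only sport still possible for house 1 is volleyball.
So: house 1 = onyx/gelato/volleyball, house 2 = jade/donuts/basketball, house 3 = opal/mousse/hockey.

2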